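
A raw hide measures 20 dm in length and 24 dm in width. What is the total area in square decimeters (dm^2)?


480 dm^2

Area = length x width
Area = 20 x 24 = 480 dm^2


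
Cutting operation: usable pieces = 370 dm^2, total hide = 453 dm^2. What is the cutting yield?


Yield = usable / total x 100
Yield = 370 / 453 x 100 = 81.7%


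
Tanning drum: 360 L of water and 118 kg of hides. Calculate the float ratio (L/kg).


3.1


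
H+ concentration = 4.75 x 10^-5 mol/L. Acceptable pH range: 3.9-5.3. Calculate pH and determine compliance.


pH = -log10(4.75 x 10^-5) = 4.32
Range: 3.9 to 5.3
Compliant: Yes


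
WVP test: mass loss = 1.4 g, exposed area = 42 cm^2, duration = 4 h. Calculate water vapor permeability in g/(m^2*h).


83.33 g/(m^2*h)

WVP = mass_loss / (area x time) x 10000
WVP = 1.4 / (42 x 4) x 10000
WVP = 1.4 / 168 x 10000 = 83.33 g/(m^2*h)


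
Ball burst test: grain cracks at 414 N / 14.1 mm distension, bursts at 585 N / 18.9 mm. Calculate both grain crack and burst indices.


Crack index = 414 / 14.1 = 29.4 N/mm
Burst index = 585 / 18.9 = 31.0 N/mm


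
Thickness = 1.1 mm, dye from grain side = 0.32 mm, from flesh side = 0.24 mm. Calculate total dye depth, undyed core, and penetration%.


Total dyed = 0.32 + 0.24 = 0.56 mm
Undyed core = 1.1 - 0.56 = 0.54 mm
Penetration = 0.56 / 1.1 x 100 = 50.9%


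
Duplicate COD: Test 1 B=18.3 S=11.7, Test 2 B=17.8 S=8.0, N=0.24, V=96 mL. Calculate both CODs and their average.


COD1 = 132.0 mg/L
COD2 = 196.0 mg/L
Average = 164.0 mg/L

COD1 = (18.3 - 11.7) x 0.24 x 8000 / 96 = 132.0 mg/L
COD2 = (17.8 - 8.0) x 0.24 x 8000 / 96 = 196.0 mg/L
Average = (132.0 + 196.0) / 2 = 164.0 mg/L


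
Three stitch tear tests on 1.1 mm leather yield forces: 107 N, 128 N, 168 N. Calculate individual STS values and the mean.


STS1 = 107 / 1.1 = 97.3 N/mm
STS2 = 128 / 1.1 = 116.4 N/mm
STS3 = 168 / 1.1 = 152.7 N/mm
Mean = (97.3 + 116.4 + 152.7) / 3 = 122.1 N/mm


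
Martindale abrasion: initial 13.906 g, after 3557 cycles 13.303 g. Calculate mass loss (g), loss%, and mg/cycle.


Mass loss = 0.603 g
Loss = 4.34%
Rate = 0.170 mg/cycle

Loss = 13.906 - 13.303 = 0.603 g
Loss% = 0.603 / 13.906 x 100 = 4.34%
Rate = 0.603 / 3557 x 1000 = 0.170 mg/cycle


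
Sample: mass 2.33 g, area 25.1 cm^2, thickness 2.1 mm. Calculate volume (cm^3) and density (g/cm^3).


Thickness in cm = 2.1 / 10 = 0.21 cm
Volume = 25.1 x 0.21 = 5.271 cm^3
Density = 2.33 / 5.271 = 0.442 g/cm^3


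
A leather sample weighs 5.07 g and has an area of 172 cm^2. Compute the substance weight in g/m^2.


Substance weight = mass / area x 10000
SW = 5.07 / 172 x 10000
SW = 294.8 g/m^2


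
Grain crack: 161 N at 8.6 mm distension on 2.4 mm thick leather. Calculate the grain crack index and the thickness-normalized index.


Crack index = 18.7 N/mm
Normalized index = 7.8 N/mm per mm


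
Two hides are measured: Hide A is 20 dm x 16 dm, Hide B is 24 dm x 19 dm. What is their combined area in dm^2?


Hide A area = 20 x 16 = 320 dm^2
Hide B area = 24 x 19 = 456 dm^2
Total = 320 + 456 = 776 dm^2


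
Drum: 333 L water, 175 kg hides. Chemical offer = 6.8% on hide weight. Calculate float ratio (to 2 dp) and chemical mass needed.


Float ratio = 333 / 175 = 1.90
Chemical = 175 x 6.8 / 100 = 11.9 kg


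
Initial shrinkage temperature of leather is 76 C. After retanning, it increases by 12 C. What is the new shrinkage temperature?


New Ts = 76 + 12 = 88 C


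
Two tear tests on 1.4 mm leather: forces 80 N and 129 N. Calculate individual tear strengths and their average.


Tear 1 = 57.1 N/mm
Tear 2 = 92.1 N/mm
Average = 74.6 N/mm


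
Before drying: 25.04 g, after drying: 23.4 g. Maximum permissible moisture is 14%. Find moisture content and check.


Moisture content = 6.5%
Acceptable: Yes

MC = (25.04 - 23.4) / 25.04 x 100 = 6.5%
Maximum: 14%
Acceptable: Yes


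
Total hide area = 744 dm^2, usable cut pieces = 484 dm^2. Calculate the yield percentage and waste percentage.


Yield = 484 / 744 x 100 = 65.1%
Waste = 744 - 484 = 260 dm^2
Waste% = 100 - 65.1 = 34.9%


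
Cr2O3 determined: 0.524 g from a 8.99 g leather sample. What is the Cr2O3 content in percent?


Cr2O3% = 0.524 / 8.99 x 100
Cr2O3% = 5.83%


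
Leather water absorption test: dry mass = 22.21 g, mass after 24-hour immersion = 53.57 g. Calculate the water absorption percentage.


Water absorbed = 53.57 - 22.21 = 31.36 g
WA% = 31.36 / 22.21 x 100 = 141.2%


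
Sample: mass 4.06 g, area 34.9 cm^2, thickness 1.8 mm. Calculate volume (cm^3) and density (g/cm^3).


Thickness in cm = 1.8 / 10 = 0.18 cm
Volume = 34.9 x 0.18 = 6.282 cm^3
Density = 4.06 / 6.282 = 0.646 g/cm^3


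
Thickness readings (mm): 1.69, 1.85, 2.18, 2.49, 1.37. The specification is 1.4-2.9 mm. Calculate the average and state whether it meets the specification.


Sum = 9.58
Average = 9.58 / 5 = 1.92 mm
Specification range: 1.4 to 2.9 mm
Within spec: Yes


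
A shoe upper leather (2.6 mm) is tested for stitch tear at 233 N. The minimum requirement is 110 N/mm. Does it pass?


STS = 89.6 N/mm
Passes: No


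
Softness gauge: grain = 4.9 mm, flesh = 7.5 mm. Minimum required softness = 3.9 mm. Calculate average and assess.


Average = (4.9 + 7.5) / 2 = 6.20 mm
Minimum = 3.9 mm
Meets requirement: Yes


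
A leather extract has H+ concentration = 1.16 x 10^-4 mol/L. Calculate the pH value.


pH = 3.94

pH = -log10[H+]
pH = -log10(1.16 x 10^-4) = 3.94


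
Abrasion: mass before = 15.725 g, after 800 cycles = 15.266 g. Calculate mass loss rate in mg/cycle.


0.574 mg/cycle

Mass loss = 15.725 - 15.266 = 0.459 g
Rate = 0.459 / 800 x 1000 = 0.574 mg/cycle


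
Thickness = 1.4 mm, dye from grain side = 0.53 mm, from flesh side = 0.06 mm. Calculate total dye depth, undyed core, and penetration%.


Total dyed = 0.53 + 0.06 = 0.59 mm
Undyed core = 1.4 - 0.59 = 0.81 mm
Penetration = 0.59 / 1.4 x 100 = 42.1%


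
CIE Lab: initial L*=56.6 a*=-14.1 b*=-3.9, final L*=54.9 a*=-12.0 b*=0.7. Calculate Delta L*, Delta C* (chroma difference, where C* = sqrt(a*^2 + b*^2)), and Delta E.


Delta L* = 54.9 - 56.6 = -1.7
C1* = sqrt((-14.1)^2 + (-3.9)^2) = 14.629
C2* = sqrt((-12.0)^2 + (0.7)^2) = 12.020
Delta C* = 12.020 - 14.629 = -2.61
Delta E = sqrt((-1.7)^2 + (2.1)^2 + (4.6)^2) = 5.33


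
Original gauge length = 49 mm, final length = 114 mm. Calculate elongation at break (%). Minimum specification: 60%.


Extension = 114 - 49 = 65 mm
Elongation = 65 / 49 x 100 = 132.7%
Minimum required: 60%
Meets specification: Yes


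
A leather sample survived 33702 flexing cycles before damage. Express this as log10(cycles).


log10(33702) = 4.53


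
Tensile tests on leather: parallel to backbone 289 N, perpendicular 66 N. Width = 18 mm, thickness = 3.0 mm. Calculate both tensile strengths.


Area = 18 x 3.0 = 54.0 mm^2
TS (parallel) = 289 / 54.0 = 5.35 N/mm^2
TS (perpendicular) = 66 / 54.0 = 1.22 N/mm^2


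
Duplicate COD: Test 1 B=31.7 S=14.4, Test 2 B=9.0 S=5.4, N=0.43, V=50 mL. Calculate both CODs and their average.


COD1 = 1190.2 mg/L
COD2 = 247.7 mg/L
Average = 719.0 mg/L


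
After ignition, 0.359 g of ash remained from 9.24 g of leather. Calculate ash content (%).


Ash% = 0.359 / 9.24 x 100
Ash% = 3.89%


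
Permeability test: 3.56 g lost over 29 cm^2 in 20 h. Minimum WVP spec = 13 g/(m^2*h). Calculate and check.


WVP = 61.38 g/(m^2*h)
Meets specification: Yes


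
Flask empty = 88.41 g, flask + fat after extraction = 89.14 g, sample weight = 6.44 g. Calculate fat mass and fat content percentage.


Fat mass = 0.73 g
Fat content = 11.3%


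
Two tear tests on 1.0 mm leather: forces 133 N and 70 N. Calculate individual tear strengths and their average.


Tear 1 = 133.0 N/mm
Tear 2 = 70.0 N/mm
Average = 101.5 N/mm

Tear 1 = 133 / 1.0 = 133.0 N/mm
Tear 2 = 70 / 1.0 = 70.0 N/mm
Average = (133.0 + 70.0) / 2 = 101.5 N/mm


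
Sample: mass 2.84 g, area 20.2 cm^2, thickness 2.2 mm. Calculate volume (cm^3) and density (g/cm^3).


Thickness in cm = 2.2 / 10 = 0.22 cm
Volume = 20.2 x 0.22 = 4.444 cm^3
Density = 2.84 / 4.444 = 0.639 g/cm^3


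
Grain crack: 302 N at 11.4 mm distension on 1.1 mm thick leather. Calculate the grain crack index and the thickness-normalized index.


Crack index = 302 / 11.4 = 26.5 N/mm
Normalized = 26.5 / 1.1 = 24.1 N/mm per mm


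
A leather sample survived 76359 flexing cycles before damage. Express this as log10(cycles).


log10(76359) = 4.88


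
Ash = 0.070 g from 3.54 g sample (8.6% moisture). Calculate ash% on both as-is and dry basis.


As-is ash% = 0.070 / 3.54 x 100 = 1.98%
Dry mass = 3.54 x (100 - 8.6) / 100 = 3.23556 g
Dry-basis ash% = 0.070 / 3.23556 x 100 = 2.16%


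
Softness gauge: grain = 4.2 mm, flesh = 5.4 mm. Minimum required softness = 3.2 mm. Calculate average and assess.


Average softness = 4.80 mm
Meets requirement: Yes


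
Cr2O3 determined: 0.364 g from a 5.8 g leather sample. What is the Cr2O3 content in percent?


Cr2O3% = 0.364 / 5.8 x 100
Cr2O3% = 6.28%


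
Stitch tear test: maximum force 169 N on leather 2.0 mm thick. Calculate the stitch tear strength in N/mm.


Stitch tear strength = force / thickness
STS = 169 / 2.0 = 84.5 N/mm


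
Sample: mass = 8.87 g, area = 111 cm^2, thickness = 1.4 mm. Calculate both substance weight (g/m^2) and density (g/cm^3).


Substance weight = 799.1 g/m^2
Density = 0.571 g/cm^3


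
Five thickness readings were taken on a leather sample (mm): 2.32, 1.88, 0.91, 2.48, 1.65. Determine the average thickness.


1.85 mm

Sum = 2.32 + 1.88 + 0.91 + 2.48 + 1.65 = 9.24
Average = 9.24 / 5 = 1.85 mm


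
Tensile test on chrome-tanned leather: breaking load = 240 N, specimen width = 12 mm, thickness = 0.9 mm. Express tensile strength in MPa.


Cross-section = 12 x 0.9 = 10.8 mm^2
TS = 240 / 10.8 = 22.22 MPa
(1 N/mm^2 = 1 MPa)


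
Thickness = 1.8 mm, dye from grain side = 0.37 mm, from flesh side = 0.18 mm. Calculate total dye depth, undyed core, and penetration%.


Total dyed = 0.55 mm
Undyed core = 1.25 mm
Penetration = 30.6%

Total dyed = 0.37 + 0.18 = 0.55 mm
Undyed core = 1.8 - 0.55 = 1.25 mm
Penetration = 0.55 / 1.8 x 100 = 30.6%


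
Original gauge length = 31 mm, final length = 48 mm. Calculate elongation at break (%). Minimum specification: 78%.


Extension = 48 - 31 = 17 mm
Elongation = 17 / 31 x 100 = 54.8%
Minimum required: 78%
Meets specification: No


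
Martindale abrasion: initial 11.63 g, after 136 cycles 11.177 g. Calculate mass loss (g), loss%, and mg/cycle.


Loss = 11.63 - 11.177 = 0.453 g
Loss% = 0.453 / 11.63 x 100 = 3.90%
Rate = 0.453 / 136 x 1000 = 3.331 mg/cycle


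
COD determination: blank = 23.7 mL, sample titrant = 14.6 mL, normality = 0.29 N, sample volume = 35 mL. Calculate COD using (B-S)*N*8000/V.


603.2 mg/L

COD = (23.7 - 14.6) x 0.29 x 8000 / 35
COD = 9.1 x 0.29 x 8000 / 35
COD = 603.2 mg/L


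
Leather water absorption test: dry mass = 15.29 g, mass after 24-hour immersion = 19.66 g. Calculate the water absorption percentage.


28.6%

Water absorbed = 19.66 - 15.29 = 4.37 g
WA% = 4.37 / 15.29 x 100 = 28.6%


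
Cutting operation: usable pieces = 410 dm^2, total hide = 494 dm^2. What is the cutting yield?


83.0%

Yield = usable / total x 100
Yield = 410 / 494 x 100 = 83.0%


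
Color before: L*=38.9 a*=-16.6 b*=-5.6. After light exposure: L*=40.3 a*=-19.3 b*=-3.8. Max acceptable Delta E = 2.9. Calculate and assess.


Delta E = 3.53
Passes: No


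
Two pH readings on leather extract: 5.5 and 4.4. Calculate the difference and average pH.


Difference = 1.1
Average pH = 4.95

Difference = |5.5 - 4.4| = 1.1
Average = (5.5 + 4.4) / 2 = 4.95


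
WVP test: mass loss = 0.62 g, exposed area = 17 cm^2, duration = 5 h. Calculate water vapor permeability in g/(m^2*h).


72.94 g/(m^2*h)

WVP = mass_loss / (area x time) x 10000
WVP = 0.62 / (17 x 5) x 10000
WVP = 0.62 / 85 x 10000 = 72.94 g/(m^2*h)


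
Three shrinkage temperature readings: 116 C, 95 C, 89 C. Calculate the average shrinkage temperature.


100.0 C


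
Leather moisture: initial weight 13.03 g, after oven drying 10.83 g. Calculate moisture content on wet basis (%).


Moisture = 13.03 - 10.83 = 2.20 g
MC = 2.20 / 13.03 x 100 = 16.9%


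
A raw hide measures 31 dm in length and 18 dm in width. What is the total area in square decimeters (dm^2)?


Area = length x width
Area = 31 x 18 = 558 dm^2


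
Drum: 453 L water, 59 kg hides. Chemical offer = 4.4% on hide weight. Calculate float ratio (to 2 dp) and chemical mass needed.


Float ratio = 7.68
Chemical needed = 2.596 kg

Float ratio = 453 / 59 = 7.68
Chemical = 59 x 4.4 / 100 = 2.596 kg


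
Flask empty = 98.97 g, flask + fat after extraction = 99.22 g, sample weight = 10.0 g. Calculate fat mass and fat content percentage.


Fat mass = 0.25 g
Fat content = 2.5%


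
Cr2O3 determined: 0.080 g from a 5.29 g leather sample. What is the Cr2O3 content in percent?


1.51%


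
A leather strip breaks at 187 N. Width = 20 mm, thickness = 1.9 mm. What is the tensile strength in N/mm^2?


Cross-sectional area = 20 x 1.9 = 38.0 mm^2
Tensile strength = 187 / 38.0 = 4.92 N/mm^2


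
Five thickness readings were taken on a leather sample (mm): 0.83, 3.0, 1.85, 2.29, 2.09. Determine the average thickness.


2.01 mm

Sum = 0.83 + 3.0 + 1.85 + 2.29 + 2.09 = 10.06
Average = 10.06 / 5 = 2.01 mm


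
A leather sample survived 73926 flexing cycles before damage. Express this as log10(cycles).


log10(73926) = 4.87


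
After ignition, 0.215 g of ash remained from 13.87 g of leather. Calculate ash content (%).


1.55%

Ash% = 0.215 / 13.87 x 100
Ash% = 1.55%


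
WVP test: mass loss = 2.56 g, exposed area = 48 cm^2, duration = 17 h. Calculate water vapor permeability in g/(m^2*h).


31.37 g/(m^2*h)


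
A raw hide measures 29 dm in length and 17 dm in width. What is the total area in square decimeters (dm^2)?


Area = length x width
Area = 29 x 17 = 493 dm^2


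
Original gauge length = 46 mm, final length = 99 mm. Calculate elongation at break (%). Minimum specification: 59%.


Elongation = 115.2%
Meets spec: Yes

Extension = 99 - 46 = 53 mm
Elongation = 53 / 46 x 100 = 115.2%
Minimum required: 59%
Meets specification: Yes


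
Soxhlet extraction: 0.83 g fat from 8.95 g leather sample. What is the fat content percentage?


9.3%

Fat content = 0.83 / 8.95 x 100
Fat = 9.3%


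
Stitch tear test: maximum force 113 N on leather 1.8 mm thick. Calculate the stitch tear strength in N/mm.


62.8 N/mm

Stitch tear strength = force / thickness
STS = 113 / 1.8 = 62.8 N/mm


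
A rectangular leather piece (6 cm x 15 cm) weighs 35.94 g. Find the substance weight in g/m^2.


3993.3 g/m^2

Area = 6 x 15 = 90 cm^2
SW = 35.94 / 90 x 10000 = 3993.3 g/m^2


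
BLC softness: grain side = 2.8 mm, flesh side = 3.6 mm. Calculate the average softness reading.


Average = (2.8 + 3.6) / 2
Average = 3.20 mm


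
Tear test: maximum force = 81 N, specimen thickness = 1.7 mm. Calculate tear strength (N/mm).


47.6 N/mm


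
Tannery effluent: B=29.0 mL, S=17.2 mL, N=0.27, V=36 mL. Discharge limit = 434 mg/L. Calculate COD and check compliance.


COD = 708.0 mg/L
Compliant: No

COD = (29.0 - 17.2) x 0.27 x 8000 / 36 = 708.0 mg/L
Limit: 434 mg/L
Compliant: No


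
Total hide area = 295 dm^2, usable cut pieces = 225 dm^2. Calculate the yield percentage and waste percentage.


Yield = 225 / 295 x 100 = 76.3%
Waste = 295 - 225 = 70 dm^2
Waste% = 100 - 76.3 = 23.7%


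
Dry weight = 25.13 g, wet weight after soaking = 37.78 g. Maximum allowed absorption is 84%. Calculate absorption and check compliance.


WA = (37.78 - 25.13) / 25.13 x 100 = 50.3%
Maximum allowed: 84%
Compliant: Yes


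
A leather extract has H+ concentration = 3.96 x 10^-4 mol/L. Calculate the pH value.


pH = 3.40

pH = -log10[H+]
pH = -log10(3.96 x 10^-4) = 3.40


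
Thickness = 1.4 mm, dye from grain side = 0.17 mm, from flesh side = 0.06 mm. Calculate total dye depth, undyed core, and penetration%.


Total dyed = 0.17 + 0.06 = 0.23 mm
Undyed core = 1.4 - 0.23 = 1.17 mm
Penetration = 0.23 / 1.4 x 100 = 16.4%


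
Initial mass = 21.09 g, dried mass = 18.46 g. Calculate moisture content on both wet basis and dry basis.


Moisture lost = 21.09 - 18.46 = 2.63 g
Wet basis MC = 2.63 / 21.09 x 100 = 12.5%
Dry basis MC = 2.63 / 18.46 x 100 = 14.2%


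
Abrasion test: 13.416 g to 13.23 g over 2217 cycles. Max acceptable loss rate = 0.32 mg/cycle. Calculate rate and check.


Loss = 13.416 - 13.23 = 0.186 g
Rate = 0.186 g / 2217 cycles x 1000 = 0.084 mg/cycle
Max = 0.32 mg/cycle
Passes: Yes


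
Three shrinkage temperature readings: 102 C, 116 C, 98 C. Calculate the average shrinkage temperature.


Average = (102 + 116 + 98) / 3
Average = 316 / 3 = 105.3 C


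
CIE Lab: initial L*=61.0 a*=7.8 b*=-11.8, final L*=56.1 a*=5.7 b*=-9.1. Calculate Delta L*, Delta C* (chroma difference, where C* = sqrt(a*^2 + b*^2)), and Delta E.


Delta L* = 56.1 - 61.0 = -4.9
C1* = sqrt((7.8)^2 + (-11.8)^2) = 14.145
C2* = sqrt((5.7)^2 + (-9.1)^2) = 10.738
Delta C* = 10.738 - 14.145 = -3.41
Delta E = sqrt((-4.9)^2 + (-2.1)^2 + (2.7)^2) = 5.98


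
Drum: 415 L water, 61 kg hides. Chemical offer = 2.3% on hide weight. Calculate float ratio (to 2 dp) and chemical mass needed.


Float ratio = 415 / 61 = 6.80
Chemical = 61 x 2.3 / 100 = 1.403 kg


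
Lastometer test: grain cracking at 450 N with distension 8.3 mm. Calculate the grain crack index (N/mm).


54.2 N/mm

Grain crack index = force / distension
Index = 450 / 8.3 = 54.2 N/mm


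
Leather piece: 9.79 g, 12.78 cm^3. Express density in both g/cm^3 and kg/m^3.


0.766 g/cm^3
766 kg/m^3

Density = 9.79 / 12.78 = 0.766 g/cm^3
Convert: 0.766 x 1000 = 766 kg/m^3


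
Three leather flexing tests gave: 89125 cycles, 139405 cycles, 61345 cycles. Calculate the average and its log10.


Average = (89125 + 139405 + 61345) / 3 = 96625 cycles
log10(96625) = 4.99


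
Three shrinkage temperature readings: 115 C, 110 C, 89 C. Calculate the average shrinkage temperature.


Average = (115 + 110 + 89) / 3
Average = 314 / 3 = 104.7 C


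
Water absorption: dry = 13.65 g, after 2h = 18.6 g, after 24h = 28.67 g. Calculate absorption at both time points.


2h absorption = 36.3%
24h absorption = 110.0%

WA (2h) = (18.6 - 13.65) / 13.65 x 100 = 36.3%
WA (24h) = (28.67 - 13.65) / 13.65 x 100 = 110.0%


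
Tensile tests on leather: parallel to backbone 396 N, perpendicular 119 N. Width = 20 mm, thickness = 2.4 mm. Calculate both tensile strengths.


Parallel = 8.25 N/mm^2
Perpendicular = 2.48 N/mm^2

Area = 20 x 2.4 = 48.0 mm^2
TS (parallel) = 396 / 48.0 = 8.25 N/mm^2
TS (perpendicular) = 119 / 48.0 = 2.48 N/mm^2


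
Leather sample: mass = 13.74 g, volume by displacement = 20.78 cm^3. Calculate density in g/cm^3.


0.661 g/cm^3

Density = mass / volume
Density = 13.74 / 20.78 = 0.661 g/cm^3


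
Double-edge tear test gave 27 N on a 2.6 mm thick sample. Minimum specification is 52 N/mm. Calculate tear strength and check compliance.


Tear strength = 10.4 N/mm
Compliant: No

Tear strength = 27 / 2.6 = 10.4 N/mm
Required minimum = 52 N/mm
Compliant: No


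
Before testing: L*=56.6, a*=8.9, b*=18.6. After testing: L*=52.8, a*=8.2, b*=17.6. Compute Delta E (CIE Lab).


Delta E = 3.99

dL = 52.8 - 56.6 = -3.8
da = 8.2 - 8.9 = -0.7
db = 17.6 - 18.6 = -1.0
dE = sqrt((-3.8)^2 + (-0.7)^2 + (-1.0)^2) = 3.99


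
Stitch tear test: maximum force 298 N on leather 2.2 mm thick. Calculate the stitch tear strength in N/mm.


135.5 N/mm

Stitch tear strength = force / thickness
STS = 298 / 2.2 = 135.5 N/mm


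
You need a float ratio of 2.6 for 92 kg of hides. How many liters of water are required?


Water = hide weight x target ratio
Water = 92 x 2.6 = 239.2 L


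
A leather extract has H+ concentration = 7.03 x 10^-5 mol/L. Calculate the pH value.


pH = -log10[H+]
pH = -log10(7.03 x 10^-5) = 4.15


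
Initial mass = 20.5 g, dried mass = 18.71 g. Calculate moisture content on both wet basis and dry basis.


Wet basis = 8.7%
Dry basis = 9.6%


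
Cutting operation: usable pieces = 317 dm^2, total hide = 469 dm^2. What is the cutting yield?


Yield = usable / total x 100
Yield = 317 / 469 x 100 = 67.6%


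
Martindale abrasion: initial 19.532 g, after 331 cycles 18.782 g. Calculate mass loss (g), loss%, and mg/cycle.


Mass loss = 0.750 g
Loss = 3.84%
Rate = 2.266 mg/cycle

Loss = 19.532 - 18.782 = 0.750 g
Loss% = 0.750 / 19.532 x 100 = 3.84%
Rate = 0.750 / 331 x 1000 = 2.266 mg/cycle


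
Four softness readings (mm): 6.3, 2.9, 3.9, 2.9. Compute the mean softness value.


4.00 mm

Sum = 6.3 + 2.9 + 3.9 + 2.9
Mean = 16.0 / 4 = 4.00 mm


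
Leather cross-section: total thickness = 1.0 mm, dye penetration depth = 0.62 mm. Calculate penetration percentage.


Penetration% = 0.62 / 1.0 x 100
Penetration = 62.0%


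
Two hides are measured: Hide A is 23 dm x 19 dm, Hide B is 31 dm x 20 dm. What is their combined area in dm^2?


1057 dm^2

Hide A area = 23 x 19 = 437 dm^2
Hide B area = 31 x 20 = 620 dm^2
Total = 437 + 620 = 1057 dm^2


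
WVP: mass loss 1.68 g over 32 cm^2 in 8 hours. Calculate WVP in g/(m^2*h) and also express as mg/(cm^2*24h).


WVP = 65.63 g/(m^2*h)
Daily rate = 157.50 mg/(cm^2*24h)


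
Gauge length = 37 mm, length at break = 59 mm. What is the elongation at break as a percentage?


Extension = 59 - 37 = 22 mm
Elongation = 22 / 37 x 100 = 59.5%


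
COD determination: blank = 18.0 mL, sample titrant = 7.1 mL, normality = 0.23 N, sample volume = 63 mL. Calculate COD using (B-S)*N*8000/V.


COD = (18.0 - 7.1) x 0.23 x 8000 / 63
COD = 10.9 x 0.23 x 8000 / 63
COD = 318.3 mg/L


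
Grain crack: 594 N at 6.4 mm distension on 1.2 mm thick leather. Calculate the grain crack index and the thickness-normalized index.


Crack index = 92.8 N/mm
Normalized index = 77.3 N/mm per mm


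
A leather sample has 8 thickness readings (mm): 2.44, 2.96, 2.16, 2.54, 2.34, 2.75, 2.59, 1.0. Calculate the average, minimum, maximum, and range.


Sum = 18.78
Average = 18.78 / 8 = 2.35 mm
Minimum = 1.0 mm
Maximum = 2.96 mm
Range = 2.96 - 1.0 = 1.96 mm


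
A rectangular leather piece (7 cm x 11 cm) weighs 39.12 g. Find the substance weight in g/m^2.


5080.5 g/m^2

Area = 7 x 11 = 77 cm^2
SW = 39.12 / 77 x 10000 = 5080.5 g/m^2


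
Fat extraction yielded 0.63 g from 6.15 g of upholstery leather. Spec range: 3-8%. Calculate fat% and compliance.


Fat% = 0.63 / 6.15 x 100 = 10.2%
Spec range: 3-8%
Compliant: No


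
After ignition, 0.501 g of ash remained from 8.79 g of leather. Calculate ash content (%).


5.70%

Ash% = 0.501 / 8.79 x 100
Ash% = 5.70%


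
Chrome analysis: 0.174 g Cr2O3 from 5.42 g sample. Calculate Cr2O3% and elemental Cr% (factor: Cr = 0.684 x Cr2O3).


Cr2O3 = 3.21%
Cr = 2.20%


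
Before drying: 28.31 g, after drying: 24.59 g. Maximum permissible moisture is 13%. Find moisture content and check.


MC = (28.31 - 24.59) / 28.31 x 100 = 13.1%
Maximum: 13%
Acceptable: No


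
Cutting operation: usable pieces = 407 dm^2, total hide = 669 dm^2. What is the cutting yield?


Yield = usable / total x 100
Yield = 407 / 669 x 100 = 60.8%


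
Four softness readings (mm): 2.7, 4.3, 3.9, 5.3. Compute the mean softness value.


4.05 mm

Sum = 2.7 + 4.3 + 3.9 + 5.3
Mean = 16.2 / 4 = 4.05 mm


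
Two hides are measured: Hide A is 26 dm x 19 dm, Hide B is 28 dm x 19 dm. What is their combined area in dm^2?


Hide A area = 26 x 19 = 494 dm^2
Hide B area = 28 x 19 = 532 dm^2
Total = 494 + 532 = 1026 dm^2


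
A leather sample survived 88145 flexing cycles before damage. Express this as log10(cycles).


log10(88145) = 4.95


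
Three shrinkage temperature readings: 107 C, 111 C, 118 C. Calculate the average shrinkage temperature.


112.0 C

Average = (107 + 111 + 118) / 3
Average = 336 / 3 = 112.0 C


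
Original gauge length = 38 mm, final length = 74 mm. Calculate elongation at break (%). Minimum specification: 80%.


Elongation = 94.7%
Meets spec: Yes

Extension = 74 - 38 = 36 mm
Elongation = 36 / 38 x 100 = 94.7%
Minimum required: 80%
Meets specification: Yes


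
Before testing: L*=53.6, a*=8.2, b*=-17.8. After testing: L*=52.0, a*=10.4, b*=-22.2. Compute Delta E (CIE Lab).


Delta E = 5.17

dL = 52.0 - 53.6 = -1.6
da = 10.4 - 8.2 = 2.2
db = -22.2 - (-17.8) = -4.4
dE = sqrt((-1.6)^2 + (2.2)^2 + (-4.4)^2) = 5.17


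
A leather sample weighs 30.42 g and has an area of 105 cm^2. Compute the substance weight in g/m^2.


Substance weight = mass / area x 10000
SW = 30.42 / 105 x 10000
SW = 2897.1 g/m^2


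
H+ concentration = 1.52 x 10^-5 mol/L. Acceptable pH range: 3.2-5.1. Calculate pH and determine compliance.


pH = -log10(1.52 x 10^-5) = 4.82
Range: 3.2 to 5.1
Compliant: Yes


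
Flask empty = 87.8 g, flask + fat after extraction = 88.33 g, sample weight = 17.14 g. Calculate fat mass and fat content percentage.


Fat mass = 0.53 g
Fat content = 3.1%

Fat mass = 88.33 - 87.8 = 0.53 g
Fat% = 0.53 / 17.14 x 100 = 3.1%


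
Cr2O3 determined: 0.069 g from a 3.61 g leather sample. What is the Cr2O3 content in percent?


1.91%

Cr2O3% = 0.069 / 3.61 x 100
Cr2O3% = 1.91%


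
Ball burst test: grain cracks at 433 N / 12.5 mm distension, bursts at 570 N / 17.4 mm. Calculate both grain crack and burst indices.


Crack index = 34.6 N/mm
Burst index = 32.8 N/mm

Crack index = 433 / 12.5 = 34.6 N/mm
Burst index = 570 / 17.4 = 32.8 N/mm


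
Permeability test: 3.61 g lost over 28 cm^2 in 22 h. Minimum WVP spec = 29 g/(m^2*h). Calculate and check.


WVP = 3.61 / (28 x 22) x 10000 = 58.60 g/(m^2*h)
Minimum: 29 g/(m^2*h)
Meets spec: Yes


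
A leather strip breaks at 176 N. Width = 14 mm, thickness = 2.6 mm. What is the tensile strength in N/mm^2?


Cross-sectional area = 14 x 2.6 = 36.4 mm^2
Tensile strength = 176 / 36.4 = 4.84 N/mm^2


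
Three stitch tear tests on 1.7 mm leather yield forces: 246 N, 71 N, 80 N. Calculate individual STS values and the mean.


STS1 = 246 / 1.7 = 144.7 N/mm
STS2 = 71 / 1.7 = 41.8 N/mm
STS3 = 80 / 1.7 = 47.1 N/mm
Mean = (144.7 + 41.8 + 47.1) / 3 = 77.9 N/mm


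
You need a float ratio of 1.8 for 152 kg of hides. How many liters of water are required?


Water = hide weight x target ratio
Water = 152 x 1.8 = 273.6 L


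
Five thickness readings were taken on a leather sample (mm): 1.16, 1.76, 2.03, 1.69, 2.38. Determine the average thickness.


Sum = 1.16 + 1.76 + 2.03 + 1.69 + 2.38 = 9.02
Average = 9.02 / 5 = 1.80 mm


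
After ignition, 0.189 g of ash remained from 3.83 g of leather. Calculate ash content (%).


4.93%


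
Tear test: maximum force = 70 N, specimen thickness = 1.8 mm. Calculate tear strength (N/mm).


Tear strength = force / thickness
Tear = 70 / 1.8 = 38.9 N/mm


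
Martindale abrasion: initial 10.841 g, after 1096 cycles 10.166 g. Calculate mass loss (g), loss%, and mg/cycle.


Mass loss = 0.675 g
Loss = 6.23%
Rate = 0.616 mg/cycle

Loss = 10.841 - 10.166 = 0.675 g
Loss% = 0.675 / 10.841 x 100 = 6.23%
Rate = 0.675 / 1096 x 1000 = 0.616 mg/cycle


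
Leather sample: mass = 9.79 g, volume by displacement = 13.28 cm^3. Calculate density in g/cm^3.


Density = mass / volume
Density = 9.79 / 13.28 = 0.737 g/cm^3


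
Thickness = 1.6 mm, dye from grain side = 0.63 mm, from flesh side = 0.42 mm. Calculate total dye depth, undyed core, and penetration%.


Total dyed = 1.05 mm
Undyed core = 0.55 mm
Penetration = 65.6%


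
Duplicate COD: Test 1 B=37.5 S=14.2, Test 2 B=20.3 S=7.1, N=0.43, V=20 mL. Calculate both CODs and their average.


COD1 = (37.5 - 14.2) x 0.43 x 8000 / 20 = 4007.6 mg/L
COD2 = (20.3 - 7.1) x 0.43 x 8000 / 20 = 2270.4 mg/L
Average = (4007.6 + 2270.4) / 2 = 3139.0 mg/L


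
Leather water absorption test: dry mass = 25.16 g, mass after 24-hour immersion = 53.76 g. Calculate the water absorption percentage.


Water absorbed = 53.76 - 25.16 = 28.60 g
WA% = 28.60 / 25.16 x 100 = 113.7%


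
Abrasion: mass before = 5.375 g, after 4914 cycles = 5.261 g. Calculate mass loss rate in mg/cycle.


0.023 mg/cycle


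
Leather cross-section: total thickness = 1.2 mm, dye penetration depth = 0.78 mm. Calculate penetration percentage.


65.0%


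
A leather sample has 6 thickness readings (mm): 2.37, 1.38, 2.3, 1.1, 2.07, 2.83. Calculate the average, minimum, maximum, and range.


Average = 2.01 mm
Min = 1.1 mm
Max = 2.83 mm
Range = 1.73 mm

Sum = 12.05
Average = 12.05 / 6 = 2.01 mm
Minimum = 1.1 mm
Maximum = 2.83 mm
Range = 2.83 - 1.1 = 1.73 mm


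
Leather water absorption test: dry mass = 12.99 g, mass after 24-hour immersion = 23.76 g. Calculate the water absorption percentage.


82.9%


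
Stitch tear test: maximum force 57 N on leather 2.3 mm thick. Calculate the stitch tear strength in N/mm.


Stitch tear strength = force / thickness
STS = 57 / 2.3 = 24.8 N/mm


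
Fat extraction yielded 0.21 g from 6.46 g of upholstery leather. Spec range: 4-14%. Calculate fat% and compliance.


Fat content = 3.3%
Compliant: No


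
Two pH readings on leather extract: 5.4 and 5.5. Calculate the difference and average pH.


Difference = 0.1
Average pH = 5.45

Difference = |5.4 - 5.5| = 0.1
Average = (5.4 + 5.5) / 2 = 5.45


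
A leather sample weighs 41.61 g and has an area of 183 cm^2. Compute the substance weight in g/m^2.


2273.8 g/m^2


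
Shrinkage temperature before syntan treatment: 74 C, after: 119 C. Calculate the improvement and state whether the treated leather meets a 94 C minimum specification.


Improvement = 119 - 74 = 45 C
Spec check: 119 C >= 94 C? Yes


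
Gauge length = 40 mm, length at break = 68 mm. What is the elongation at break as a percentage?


70.0%

Extension = 68 - 40 = 28 mm
Elongation = 28 / 40 x 100 = 70.0%


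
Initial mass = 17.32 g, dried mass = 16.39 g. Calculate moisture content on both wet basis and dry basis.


Moisture lost = 17.32 - 16.39 = 0.93 g
Wet basis MC = 0.93 / 17.32 x 100 = 5.4%
Dry basis MC = 0.93 / 16.39 x 100 = 5.7%


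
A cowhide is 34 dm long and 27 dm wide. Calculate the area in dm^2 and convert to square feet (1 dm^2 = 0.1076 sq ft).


Area = 34 x 27 = 918 dm^2
Conversion: 918 x 0.1076 = 98.78 sq ft


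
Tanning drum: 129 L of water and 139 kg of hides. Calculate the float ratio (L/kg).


Float ratio = water / hide weight
Ratio = 129 / 139 = 0.9


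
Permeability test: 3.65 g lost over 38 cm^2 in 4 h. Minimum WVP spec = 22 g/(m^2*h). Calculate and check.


WVP = 3.65 / (38 x 4) x 10000 = 240.13 g/(m^2*h)
Minimum: 22 g/(m^2*h)
Meets spec: Yes


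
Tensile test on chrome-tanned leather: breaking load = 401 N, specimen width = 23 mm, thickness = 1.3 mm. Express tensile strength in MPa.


13.41 MPa

Cross-section = 23 x 1.3 = 29.9 mm^2
TS = 401 / 29.9 = 13.41 MPa
(1 N/mm^2 = 1 MPa)


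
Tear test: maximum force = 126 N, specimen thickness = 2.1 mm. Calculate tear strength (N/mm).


Tear strength = force / thickness
Tear = 126 / 2.1 = 60.0 N/mm


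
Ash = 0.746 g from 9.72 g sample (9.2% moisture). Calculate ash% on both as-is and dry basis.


As-is ash = 7.67%
Dry-basis ash = 8.45%


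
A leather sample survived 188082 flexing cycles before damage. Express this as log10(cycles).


log10(188082) = 5.27


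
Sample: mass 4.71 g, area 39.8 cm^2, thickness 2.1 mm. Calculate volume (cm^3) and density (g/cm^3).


Thickness in cm = 2.1 / 10 = 0.21 cm
Volume = 39.8 x 0.21 = 8.358 cm^3
Density = 4.71 / 8.358 = 0.564 g/cm^3


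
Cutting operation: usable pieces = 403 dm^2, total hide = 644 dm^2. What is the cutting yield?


62.6%

Yield = usable / total x 100
Yield = 403 / 644 x 100 = 62.6%


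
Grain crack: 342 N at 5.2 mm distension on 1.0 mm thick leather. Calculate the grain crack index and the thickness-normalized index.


Crack index = 342 / 5.2 = 65.8 N/mm
Normalized = 65.8 / 1.0 = 65.8 N/mm per mm


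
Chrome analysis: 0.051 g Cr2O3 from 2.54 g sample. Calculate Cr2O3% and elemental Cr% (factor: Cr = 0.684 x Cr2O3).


Cr2O3 = 2.01%
Cr = 1.37%

Cr2O3% = 0.051 / 2.54 x 100 = 2.01%
Cr% = 2.01 x 0.684 = 1.37%


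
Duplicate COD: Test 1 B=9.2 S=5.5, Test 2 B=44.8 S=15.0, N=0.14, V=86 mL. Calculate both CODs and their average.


COD1 = 48.2 mg/L
COD2 = 388.1 mg/L
Average = 218.2 mg/L

COD1 = (9.2 - 5.5) x 0.14 x 8000 / 86 = 48.2 mg/L
COD2 = (44.8 - 15.0) x 0.14 x 8000 / 86 = 388.1 mg/L
Average = (48.2 + 388.1) / 2 = 218.2 mg/L


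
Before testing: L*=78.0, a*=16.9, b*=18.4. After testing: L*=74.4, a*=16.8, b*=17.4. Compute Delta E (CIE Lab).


Delta E = 3.74


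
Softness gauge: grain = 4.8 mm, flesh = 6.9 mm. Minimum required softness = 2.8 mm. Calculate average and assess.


Average softness = 5.85 mm
Meets requirement: Yes

Average = (4.8 + 6.9) / 2 = 5.85 mm
Minimum = 2.8 mm
Meets requirement: Yes


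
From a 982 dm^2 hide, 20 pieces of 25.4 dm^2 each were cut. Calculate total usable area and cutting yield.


Total usable = 20 x 25.4 = 508.0 dm^2
Yield = 508.0 / 982 x 100 = 51.7%


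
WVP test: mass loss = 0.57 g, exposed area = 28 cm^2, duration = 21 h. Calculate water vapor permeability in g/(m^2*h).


WVP = mass_loss / (area x time) x 10000
WVP = 0.57 / (28 x 21) x 10000
WVP = 0.57 / 588 x 10000 = 9.69 g/(m^2*h)


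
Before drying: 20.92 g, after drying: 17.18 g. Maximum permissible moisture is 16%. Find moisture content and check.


MC = (20.92 - 17.18) / 20.92 x 100 = 17.9%
Maximum: 16%
Acceptable: No


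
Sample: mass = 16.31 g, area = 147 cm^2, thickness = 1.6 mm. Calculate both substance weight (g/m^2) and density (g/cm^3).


Substance weight = 1109.5 g/m^2
Density = 0.693 g/cm^3

SW = 16.31 / 147 x 10000 = 1109.5 g/m^2
Volume = 147 x 1.6 / 10 = 23.52 cm^3
Density = 16.31 / 23.52 = 0.693 g/cm^3


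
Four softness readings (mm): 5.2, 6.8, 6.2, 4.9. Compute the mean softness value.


5.78 mm

Sum = 5.2 + 6.8 + 6.2 + 4.9
Mean = 23.1 / 4 = 5.78 mm


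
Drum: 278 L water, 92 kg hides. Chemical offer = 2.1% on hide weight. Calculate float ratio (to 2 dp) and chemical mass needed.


Float ratio = 3.02
Chemical needed = 1.932 kg

Float ratio = 278 / 92 = 3.02
Chemical = 92 x 2.1 / 100 = 1.932 kg


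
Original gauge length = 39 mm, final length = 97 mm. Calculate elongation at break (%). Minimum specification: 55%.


Elongation = 148.7%
Meets spec: Yes

Extension = 97 - 39 = 58 mm
Elongation = 58 / 39 x 100 = 148.7%
Minimum required: 55%
Meets specification: Yes


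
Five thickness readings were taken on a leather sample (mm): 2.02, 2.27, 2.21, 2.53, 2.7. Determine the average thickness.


Sum = 2.02 + 2.27 + 2.21 + 2.53 + 2.7 = 11.73
Average = 11.73 / 5 = 2.35 mm


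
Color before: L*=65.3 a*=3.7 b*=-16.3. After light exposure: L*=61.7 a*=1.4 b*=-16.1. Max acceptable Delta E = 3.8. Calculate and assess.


dL = -3.6, da = -2.3, db = 0.2
dE = sqrt((-3.6)^2 + (-2.3)^2 + (0.2)^2) = 4.28
Max = 3.8
Passes: No


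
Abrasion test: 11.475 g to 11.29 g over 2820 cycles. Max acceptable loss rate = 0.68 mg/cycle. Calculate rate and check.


Rate = 0.066 mg/cycle
Passes: Yes

Loss = 11.475 - 11.29 = 0.185 g
Rate = 0.185 g / 2820 cycles x 1000 = 0.066 mg/cycle
Max = 0.68 mg/cycle
Passes: Yes


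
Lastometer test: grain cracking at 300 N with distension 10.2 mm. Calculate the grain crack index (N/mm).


29.4 N/mm

Grain crack index = force / distension
Index = 300 / 10.2 = 29.4 N/mm


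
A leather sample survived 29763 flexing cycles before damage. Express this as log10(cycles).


log10(29763) = 4.47


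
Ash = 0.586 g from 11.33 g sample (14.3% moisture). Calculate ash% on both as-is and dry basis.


As-is ash = 5.17%
Dry-basis ash = 6.04%

As-is ash% = 0.586 / 11.33 x 100 = 5.17%
Dry mass = 11.33 x (100 - 14.3) / 100 = 9.70981 g
Dry-basis ash% = 0.586 / 9.70981 x 100 = 6.04%


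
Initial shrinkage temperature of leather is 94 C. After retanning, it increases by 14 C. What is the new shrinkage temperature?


New Ts = 94 + 14 = 108 C


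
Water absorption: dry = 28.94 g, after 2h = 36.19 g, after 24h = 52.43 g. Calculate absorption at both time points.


2h absorption = 25.1%
24h absorption = 81.2%

WA (2h) = (36.19 - 28.94) / 28.94 x 100 = 25.1%
WA (24h) = (52.43 - 28.94) / 28.94 x 100 = 81.2%


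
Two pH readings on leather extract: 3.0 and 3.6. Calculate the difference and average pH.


Difference = |3.0 - 3.6| = 0.6
Average = (3.0 + 3.6) / 2 = 3.30


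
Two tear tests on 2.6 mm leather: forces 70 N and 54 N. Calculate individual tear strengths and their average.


Tear 1 = 26.9 N/mm
Tear 2 = 20.8 N/mm
Average = 23.9 N/mm

Tear 1 = 70 / 2.6 = 26.9 N/mm
Tear 2 = 54 / 2.6 = 20.8 N/mm
Average = (26.9 + 20.8) / 2 = 23.9 N/mm


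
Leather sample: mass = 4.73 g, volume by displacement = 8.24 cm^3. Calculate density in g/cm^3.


Density = mass / volume
Density = 4.73 / 8.24 = 0.574 g/cm^3


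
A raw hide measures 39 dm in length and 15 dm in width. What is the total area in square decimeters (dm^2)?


585 dm^2


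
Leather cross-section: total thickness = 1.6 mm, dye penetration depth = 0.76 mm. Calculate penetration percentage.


47.5%

Penetration% = 0.76 / 1.6 x 100
Penetration = 47.5%


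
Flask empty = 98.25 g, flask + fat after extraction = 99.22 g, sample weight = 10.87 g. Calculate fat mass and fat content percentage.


Fat mass = 99.22 - 98.25 = 0.97 g
Fat% = 0.97 / 10.87 x 100 = 8.9%


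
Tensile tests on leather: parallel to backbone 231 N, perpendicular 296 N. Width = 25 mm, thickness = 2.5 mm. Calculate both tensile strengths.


Area = 25 x 2.5 = 62.5 mm^2
TS (parallel) = 231 / 62.5 = 3.70 N/mm^2
TS (perpendicular) = 296 / 62.5 = 4.74 N/mm^2


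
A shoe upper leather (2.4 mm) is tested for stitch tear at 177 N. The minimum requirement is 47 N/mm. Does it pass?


STS = 177 / 2.4 = 73.8 N/mm
Minimum required: 47 N/mm
Passes: Yes


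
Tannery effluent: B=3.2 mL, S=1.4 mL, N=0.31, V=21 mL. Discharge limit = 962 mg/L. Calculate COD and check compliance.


COD = (3.2 - 1.4) x 0.31 x 8000 / 21 = 212.6 mg/L
Limit: 962 mg/L
Compliant: Yes


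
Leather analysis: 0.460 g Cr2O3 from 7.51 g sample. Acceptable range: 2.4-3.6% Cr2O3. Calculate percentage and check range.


Cr2O3% = 0.460 / 7.51 x 100 = 6.13%
Acceptable range: 2.4 to 3.6%
Within range: No


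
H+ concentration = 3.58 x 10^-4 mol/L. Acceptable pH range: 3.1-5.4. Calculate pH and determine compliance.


pH = 3.45
Compliant: Yes

pH = -log10(3.58 x 10^-4) = 3.45
Range: 3.1 to 5.4
Compliant: Yes


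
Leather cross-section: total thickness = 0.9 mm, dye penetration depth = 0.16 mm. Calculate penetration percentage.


Penetration% = 0.16 / 0.9 x 100
Penetration = 17.8%


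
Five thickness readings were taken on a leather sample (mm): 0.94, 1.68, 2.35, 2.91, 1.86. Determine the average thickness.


Sum = 0.94 + 1.68 + 2.35 + 2.91 + 1.86 = 9.74
Average = 9.74 / 5 = 1.95 mm


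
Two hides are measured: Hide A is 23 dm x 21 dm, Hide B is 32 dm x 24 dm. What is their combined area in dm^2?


Hide A area = 23 x 21 = 483 dm^2
Hide B area = 32 x 24 = 768 dm^2
Total = 483 + 768 = 1251 dm^2


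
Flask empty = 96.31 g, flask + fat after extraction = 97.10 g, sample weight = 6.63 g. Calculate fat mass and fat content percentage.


Fat mass = 0.79 g
Fat content = 11.9%


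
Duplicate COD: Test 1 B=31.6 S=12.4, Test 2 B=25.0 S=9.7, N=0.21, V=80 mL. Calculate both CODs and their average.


COD1 = 403.2 mg/L
COD2 = 321.3 mg/L
Average = 362.3 mg/L

COD1 = (31.6 - 12.4) x 0.21 x 8000 / 80 = 403.2 mg/L
COD2 = (25.0 - 9.7) x 0.21 x 8000 / 80 = 321.3 mg/L
Average = (403.2 + 321.3) / 2 = 362.3 mg/L
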